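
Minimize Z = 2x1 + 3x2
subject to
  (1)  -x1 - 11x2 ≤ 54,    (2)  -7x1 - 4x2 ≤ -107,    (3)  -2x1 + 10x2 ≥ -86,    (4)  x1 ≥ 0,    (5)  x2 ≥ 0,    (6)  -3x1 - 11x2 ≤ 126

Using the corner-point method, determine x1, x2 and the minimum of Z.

Corner points and Z = 2x1 + 3x2:
  (0, 107/4) → Z = 321/4
  (107/7, 0) → Z = 214/7
  (43, 0) → Z = 86
The feasible region is unbounded (it extends along (0, 1), (5, 1)), but Z strictly increases along every unbounded feasible direction, so there is no improving ray and the minimum is attained at a vertex.

x1 = 107/7, x2 = 0, minimum Z = 214/7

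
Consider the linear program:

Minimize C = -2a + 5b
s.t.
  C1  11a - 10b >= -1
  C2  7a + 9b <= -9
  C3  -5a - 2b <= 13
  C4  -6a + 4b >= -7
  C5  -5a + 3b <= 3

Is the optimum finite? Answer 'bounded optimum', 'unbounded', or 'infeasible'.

Vertices and C = -2a + 5b:
  (-99/169, -92/169) → C = -262/169
  (-27/17, -28/17) → C = -86/17
  (27/82, -103/82) → C = -569/82
  (-19/16, -113/32) → C = -489/32
  (-9/5, -2) → C = -32/5
The feasible region has finitely many vertices and no improving ray; the minimum is -489/32 at (-19/16, -113/32).

bounded optimum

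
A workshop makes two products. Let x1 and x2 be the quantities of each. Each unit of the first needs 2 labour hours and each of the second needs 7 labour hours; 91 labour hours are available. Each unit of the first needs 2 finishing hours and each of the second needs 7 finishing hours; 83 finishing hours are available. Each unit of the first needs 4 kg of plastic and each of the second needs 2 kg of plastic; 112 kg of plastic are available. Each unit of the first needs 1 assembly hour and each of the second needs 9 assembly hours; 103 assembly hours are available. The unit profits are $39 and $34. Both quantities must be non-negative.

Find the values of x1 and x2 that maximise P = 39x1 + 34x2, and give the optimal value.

x1 = 103/4, x2 = 9/2, maximum P = 4629/4

Feasible corners and P = 39x1 + 34x2:
  (0, 0) → P = 0
  (0, 103/9) → P = 3502/9
  (28, 0) → P = 1092
  (103/4, 9/2) → P = 4629/4
  (26/11, 123/11) → P = 5196/11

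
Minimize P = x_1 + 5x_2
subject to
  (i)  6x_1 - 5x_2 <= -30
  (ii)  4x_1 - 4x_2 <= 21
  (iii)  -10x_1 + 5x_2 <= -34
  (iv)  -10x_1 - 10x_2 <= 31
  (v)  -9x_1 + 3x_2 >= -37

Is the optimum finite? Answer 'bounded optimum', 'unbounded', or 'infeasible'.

The boundaries 6x_1 - 5x_2 = -30 and -10x_1 + 5x_2 = -34 meet at (16, 126/5), but that point violates -9x_1 + 3x_2 ≥ -37. Every candidate vertex is excluded by some other constraint, so the feasible region is empty.

infeasible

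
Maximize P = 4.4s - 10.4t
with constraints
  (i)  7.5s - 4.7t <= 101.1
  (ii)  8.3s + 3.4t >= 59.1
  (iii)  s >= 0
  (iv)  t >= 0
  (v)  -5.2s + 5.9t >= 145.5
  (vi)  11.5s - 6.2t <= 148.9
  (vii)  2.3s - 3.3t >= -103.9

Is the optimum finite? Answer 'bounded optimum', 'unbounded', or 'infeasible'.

Feasible corners and P = 4.4s - 10.4t:
  (0, 1455/59) → P = -15132/59
  (0, 1039/33) → P = -54028/165
  (13286/359, 20563/359) → P = -776984/1795
The feasible region has finitely many vertices and no improving ray; the maximum is -15132/59 at (0, 1455/59).

bounded optimum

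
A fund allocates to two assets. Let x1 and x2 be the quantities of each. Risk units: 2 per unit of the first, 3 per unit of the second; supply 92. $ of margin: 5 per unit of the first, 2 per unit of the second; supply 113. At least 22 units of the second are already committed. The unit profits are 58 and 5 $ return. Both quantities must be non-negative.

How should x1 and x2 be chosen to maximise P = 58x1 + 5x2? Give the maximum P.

x1 = 13, x2 = 22, maximum P = 864

Extreme points and P = 58x1 + 5x2:
  (0, 92/3) → P = 460/3
  (0, 22) → P = 110
  (13, 22) → P = 864

The optimum lies where 2x1 + 3x2 = 92 and x2 = 22.
Solving simultaneously gives x1 = 13, x2 = 22.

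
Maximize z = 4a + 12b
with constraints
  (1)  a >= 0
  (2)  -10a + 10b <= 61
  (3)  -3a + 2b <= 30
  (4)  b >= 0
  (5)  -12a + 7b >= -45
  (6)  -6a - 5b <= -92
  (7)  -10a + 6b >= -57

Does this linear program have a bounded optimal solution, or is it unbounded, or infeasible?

Vertices and z = 4a + 12b:
  (877/50, 591/25) → z = 8846/25
  (123/22, 643/55) → z = 8946/55
  (869/102, 139/17) → z = 6742/51
The feasible region has finitely many vertices and no improving ray; the maximum is 8846/25 at (877/50, 591/25).

bounded optimum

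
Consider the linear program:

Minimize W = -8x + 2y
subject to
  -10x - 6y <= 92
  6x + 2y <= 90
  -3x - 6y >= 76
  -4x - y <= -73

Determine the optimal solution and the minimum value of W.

x = 181/4, y = -363/4, minimum W = -1087/2

The binding constraints are -10x - 6y = 92 and 6x + 2y = 90.
Solving simultaneously gives x = 181/4, y = -363/4.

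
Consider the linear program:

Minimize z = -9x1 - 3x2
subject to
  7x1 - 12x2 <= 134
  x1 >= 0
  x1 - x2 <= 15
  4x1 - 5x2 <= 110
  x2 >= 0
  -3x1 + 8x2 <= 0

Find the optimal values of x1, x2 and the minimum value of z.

x1 = 24, x2 = 9, minimum z = -243

Feasible corners and z = -9x1 - 3x2:
  (0, 0) → z = 0
  (15, 0) → z = -135
  (24, 9) → z = -243

The binding constraints are x1 - x2 = 15 and -3x1 + 8x2 = 0.
Solving simultaneously gives x1 = 24, x2 = 9.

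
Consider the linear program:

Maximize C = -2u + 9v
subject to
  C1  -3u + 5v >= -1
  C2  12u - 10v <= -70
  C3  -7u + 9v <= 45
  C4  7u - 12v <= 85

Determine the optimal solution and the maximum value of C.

u = -90/19, v = 25/19, maximum C = 405/19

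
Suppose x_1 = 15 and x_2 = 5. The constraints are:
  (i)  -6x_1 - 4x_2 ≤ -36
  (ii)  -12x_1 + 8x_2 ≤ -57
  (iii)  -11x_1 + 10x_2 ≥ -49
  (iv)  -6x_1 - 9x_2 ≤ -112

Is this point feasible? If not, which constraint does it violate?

Constraint (iii): -11x_1 + 10x_2 = -115, which is not ≥ -49. All other constraints are satisfied.

not feasible — violates (iii)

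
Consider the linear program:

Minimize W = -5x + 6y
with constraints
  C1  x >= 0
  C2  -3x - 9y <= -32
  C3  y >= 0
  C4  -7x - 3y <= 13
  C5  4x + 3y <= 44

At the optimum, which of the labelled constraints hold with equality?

C3 and C5

Feasible corners and W = -5x + 6y:
  (0, 32/9) → W = 64/3
  (0, 44/3) → W = 88
  (32/3, 0) → W = -160/3
  (11, 0) → W = -55

The minimum is at (11, 0). Substituting into each constraint, equality holds for C3 and C5; the remaining constraints have slack.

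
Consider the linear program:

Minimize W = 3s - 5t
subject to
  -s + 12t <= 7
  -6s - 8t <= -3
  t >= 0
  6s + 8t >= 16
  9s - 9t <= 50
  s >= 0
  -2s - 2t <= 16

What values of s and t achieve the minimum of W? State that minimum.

s = 17/10, t = 29/40, minimum W = 59/40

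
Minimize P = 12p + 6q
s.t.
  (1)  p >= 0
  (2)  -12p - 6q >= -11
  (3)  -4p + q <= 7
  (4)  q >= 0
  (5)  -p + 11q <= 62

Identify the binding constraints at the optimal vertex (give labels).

Extreme points and P = 12p + 6q:
  (0, 11/6) → P = 11
  (0, 0) → P = 0
  (11/12, 0) → P = 11

The minimum is at (0, 0). Substituting into each constraint, equality holds for (1) and (4); the remaining constraints have slack.

(1) and (4)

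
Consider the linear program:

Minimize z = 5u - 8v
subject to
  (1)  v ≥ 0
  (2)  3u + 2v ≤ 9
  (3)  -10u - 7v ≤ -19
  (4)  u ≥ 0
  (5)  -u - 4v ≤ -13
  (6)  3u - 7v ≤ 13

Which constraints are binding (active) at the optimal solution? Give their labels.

Vertices and z = 5u - 8v:
  (0, 9/2) → z = -36
  (1, 3) → z = -19
  (0, 13/4) → z = -26

The minimum is at (0, 9/2). Substituting into each constraint, equality holds for (2) and (4); the remaining constraints have slack.

(2) and (4)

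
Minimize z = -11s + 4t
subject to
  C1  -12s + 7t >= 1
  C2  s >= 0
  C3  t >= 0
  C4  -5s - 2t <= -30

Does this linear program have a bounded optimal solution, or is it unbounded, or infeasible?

From the feasible point (208/59, 365/59), moving in the direction (7, 12) keeps every constraint satisfied while z decreases without bound.

unbounded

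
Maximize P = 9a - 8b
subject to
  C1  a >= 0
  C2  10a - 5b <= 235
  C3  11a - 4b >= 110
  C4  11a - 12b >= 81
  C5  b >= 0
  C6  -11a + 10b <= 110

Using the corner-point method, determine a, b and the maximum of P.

Corner points and P = 9a - 8b:
  (483/13, 355/13) → P = 1507/13
  (47/2, 0) → P = 423/2
  (249/22, 29/8) → P = 1603/22
  (10, 0) → P = 90

a = 47/2, b = 0, maximum P = 423/2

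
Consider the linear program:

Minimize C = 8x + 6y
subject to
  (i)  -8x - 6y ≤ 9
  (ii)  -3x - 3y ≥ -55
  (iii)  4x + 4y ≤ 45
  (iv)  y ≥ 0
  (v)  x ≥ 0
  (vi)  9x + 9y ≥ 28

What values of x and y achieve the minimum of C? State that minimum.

x = 0, y = 28/9, minimum C = 56/3

Extreme points and C = 8x + 6y:
  (45/4, 0) → C = 90
  (0, 45/4) → C = 135/2
  (28/9, 0) → C = 224/9
  (0, 28/9) → C = 56/3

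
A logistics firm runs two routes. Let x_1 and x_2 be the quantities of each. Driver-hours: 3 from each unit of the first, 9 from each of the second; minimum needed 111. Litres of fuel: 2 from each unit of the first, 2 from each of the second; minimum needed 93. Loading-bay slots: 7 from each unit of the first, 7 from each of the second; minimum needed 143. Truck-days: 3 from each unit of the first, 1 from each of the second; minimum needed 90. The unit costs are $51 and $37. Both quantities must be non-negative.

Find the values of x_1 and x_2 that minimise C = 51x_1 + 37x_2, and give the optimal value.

Corner points and C = 51x_1 + 37x_2:
  (0, 90) → C = 3330
  (93/2, 0) → C = 4743/2
  (87/4, 99/4) → C = 2025
The feasible region is unbounded (it extends along (0, 1), (1, 0)), but C strictly increases along every unbounded feasible direction, so there is no improving ray and the minimum is attained at a vertex.

x_1 = 87/4, x_2 = 99/4, minimum C = 2025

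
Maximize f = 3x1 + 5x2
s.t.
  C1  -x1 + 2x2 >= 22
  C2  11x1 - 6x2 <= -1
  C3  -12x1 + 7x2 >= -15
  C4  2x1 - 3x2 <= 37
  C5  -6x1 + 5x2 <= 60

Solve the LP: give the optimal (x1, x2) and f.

Vertices and f = 3x1 + 5x2:
  (65/8, 241/16) → f = 1595/16
  (-10/7, 72/7) → f = 330/7
  (355/19, 654/19) → f = 4335/19

At the optimal vertex, 11x1 - 6x2 = -1 and -6x1 + 5x2 = 60.
Solving simultaneously gives x1 = 355/19, x2 = 654/19.

x1 = 355/19, x2 = 654/19, maximum f = 4335/19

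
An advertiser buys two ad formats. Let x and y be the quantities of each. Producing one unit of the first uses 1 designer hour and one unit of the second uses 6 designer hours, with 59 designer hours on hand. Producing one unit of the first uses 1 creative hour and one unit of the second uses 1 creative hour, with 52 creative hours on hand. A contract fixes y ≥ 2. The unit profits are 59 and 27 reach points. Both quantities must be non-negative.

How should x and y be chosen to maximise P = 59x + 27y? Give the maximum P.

x = 47, y = 2, maximum P = 2827

Feasible corners and P = 59x + 27y:
  (0, 59/6) → P = 531/2
  (0, 2) → P = 54
  (47, 2) → P = 2827

The optimum lies where x + 6y = 59 and y = 2.
Solving simultaneously gives x = 47, y = 2.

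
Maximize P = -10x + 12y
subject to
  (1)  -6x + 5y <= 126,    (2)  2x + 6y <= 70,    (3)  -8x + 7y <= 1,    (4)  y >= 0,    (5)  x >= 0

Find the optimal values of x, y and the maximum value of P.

Feasible corners and P = -10x + 12y:
  (242/31, 281/31) → P = 952/31
  (35, 0) → P = -350
  (0, 1/7) → P = 12/7
  (0, 0) → P = 0

At the optimal vertex, 2x + 6y = 70 and -8x + 7y = 1.
Solving simultaneously gives x = 242/31, y = 281/31.

x = 242/31, y = 281/31, maximum P = 952/31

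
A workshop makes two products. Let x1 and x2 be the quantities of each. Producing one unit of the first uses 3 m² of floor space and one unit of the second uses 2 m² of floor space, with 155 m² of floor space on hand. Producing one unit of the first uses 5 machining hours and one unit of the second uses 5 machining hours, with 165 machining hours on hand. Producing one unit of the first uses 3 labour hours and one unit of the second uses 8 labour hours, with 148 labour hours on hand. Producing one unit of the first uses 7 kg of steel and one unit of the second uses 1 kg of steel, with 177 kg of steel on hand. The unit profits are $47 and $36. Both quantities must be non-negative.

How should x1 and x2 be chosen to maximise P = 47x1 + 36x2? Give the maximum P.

x1 = 24, x2 = 9, maximum P = 1452

Corner points and P = 47x1 + 36x2:
  (0, 0) → P = 0
  (0, 37/2) → P = 666
  (177/7, 0) → P = 8319/7
  (116/5, 49/5) → P = 7216/5
  (24, 9) → P = 1452

The optimum lies where 5x1 + 5x2 = 165 and 7x1 + x2 = 177.
Solving simultaneously gives x1 = 24, x2 = 9.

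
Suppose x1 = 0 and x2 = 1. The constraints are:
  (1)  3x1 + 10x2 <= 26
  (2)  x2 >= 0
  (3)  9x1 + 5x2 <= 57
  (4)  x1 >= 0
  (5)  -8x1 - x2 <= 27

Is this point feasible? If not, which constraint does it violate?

(1): 10 ≤ 26 ✓
(2): 1 ≥ 0 ✓
(3): 5 ≤ 57 ✓
(4): 0 ≥ 0 ✓
(5): -1 ≤ 27 ✓

feasible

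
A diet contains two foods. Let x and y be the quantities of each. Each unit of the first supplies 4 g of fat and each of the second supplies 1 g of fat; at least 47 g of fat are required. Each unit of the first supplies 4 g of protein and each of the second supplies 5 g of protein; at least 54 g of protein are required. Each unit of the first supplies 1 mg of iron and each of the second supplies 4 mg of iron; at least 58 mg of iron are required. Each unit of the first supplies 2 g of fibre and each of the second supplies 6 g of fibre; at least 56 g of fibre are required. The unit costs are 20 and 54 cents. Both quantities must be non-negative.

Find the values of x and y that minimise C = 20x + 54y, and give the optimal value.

The feasible region is unbounded (it extends along (0, 1), (1, 0)), but C strictly increases along every unbounded feasible direction, so there is no improving ray and the minimum is attained at a vertex.

x = 26/3, y = 37/3, minimum C = 2518/3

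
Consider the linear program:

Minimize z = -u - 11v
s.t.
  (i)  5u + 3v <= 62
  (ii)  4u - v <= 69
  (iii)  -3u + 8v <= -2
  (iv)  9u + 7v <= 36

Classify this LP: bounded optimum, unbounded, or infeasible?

Feasible corners and z = -u - 11v:
  (519/37, -477/37) → z = 4728/37
  (302/93, 30/31) → z = -1292/93
The feasible region has finitely many vertices and no improving ray; the minimum is -1292/93 at (302/93, 30/31).

bounded optimum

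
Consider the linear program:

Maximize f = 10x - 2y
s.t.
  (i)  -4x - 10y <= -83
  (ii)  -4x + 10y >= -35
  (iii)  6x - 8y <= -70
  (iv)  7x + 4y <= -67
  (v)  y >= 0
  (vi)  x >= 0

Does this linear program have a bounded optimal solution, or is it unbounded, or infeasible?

The boundaries -4x - 10y = -83 and 7x + 4y = -67 meet at (-167/9, 283/18), but that point violates x ≥ 0. Every candidate vertex is excluded by some other constraint, so the feasible region is empty.

infeasible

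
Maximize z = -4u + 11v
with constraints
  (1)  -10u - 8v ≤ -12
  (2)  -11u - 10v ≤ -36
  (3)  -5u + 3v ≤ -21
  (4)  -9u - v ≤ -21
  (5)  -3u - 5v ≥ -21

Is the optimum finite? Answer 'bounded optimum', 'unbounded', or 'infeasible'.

bounded optimum

Vertices and z = -4u + 11v:
  (318/83, -51/83) → z = -1833/83
  (84/17, 21/17) → z = -105/17
The feasible region has finitely many vertices and no improving ray; the maximum is -105/17 at (84/17, 21/17).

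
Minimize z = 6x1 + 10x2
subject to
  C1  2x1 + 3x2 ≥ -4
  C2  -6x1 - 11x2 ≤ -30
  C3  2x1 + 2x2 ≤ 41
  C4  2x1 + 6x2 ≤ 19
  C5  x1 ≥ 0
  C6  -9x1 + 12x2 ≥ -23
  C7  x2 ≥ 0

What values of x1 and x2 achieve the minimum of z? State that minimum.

x1 = 0, x2 = 30/11, minimum z = 300/11

At the optimal vertex, -6x1 - 11x2 = -30 and x1 = 0.
Solving simultaneously gives x1 = 0, x2 = 30/11.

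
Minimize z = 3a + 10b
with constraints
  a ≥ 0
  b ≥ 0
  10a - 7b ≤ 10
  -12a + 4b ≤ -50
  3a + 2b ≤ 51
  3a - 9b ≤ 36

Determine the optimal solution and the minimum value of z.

a = 155/22, b = 95/11, minimum z = 215/2

Vertices and z = 3a + 10b:
  (155/22, 95/11) → z = 215/2
  (377/41, 480/41) → z = 5931/41
  (76/9, 77/6) → z = 461/3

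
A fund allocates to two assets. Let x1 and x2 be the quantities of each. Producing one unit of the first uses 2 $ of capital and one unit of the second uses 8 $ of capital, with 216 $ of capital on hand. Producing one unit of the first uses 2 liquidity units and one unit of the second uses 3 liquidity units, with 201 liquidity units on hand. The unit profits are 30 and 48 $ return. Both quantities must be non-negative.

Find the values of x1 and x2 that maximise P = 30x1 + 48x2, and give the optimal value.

Extreme points and P = 30x1 + 48x2:
  (0, 0) → P = 0
  (0, 27) → P = 1296
  (201/2, 0) → P = 3015
  (96, 3) → P = 3024

x1 = 96, x2 = 3, maximum P = 3024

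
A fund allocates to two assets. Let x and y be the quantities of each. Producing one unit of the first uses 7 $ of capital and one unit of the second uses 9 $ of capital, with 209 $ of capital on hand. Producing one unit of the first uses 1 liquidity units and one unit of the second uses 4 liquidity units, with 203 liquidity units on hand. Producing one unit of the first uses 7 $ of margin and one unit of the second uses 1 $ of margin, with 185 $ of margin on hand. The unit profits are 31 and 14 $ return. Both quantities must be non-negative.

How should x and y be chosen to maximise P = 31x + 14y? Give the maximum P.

Corner points and P = 31x + 14y:
  (0, 0) → P = 0
  (0, 209/9) → P = 2926/9
  (185/7, 0) → P = 5735/7
  (26, 3) → P = 848

x = 26, y = 3, maximum P = 848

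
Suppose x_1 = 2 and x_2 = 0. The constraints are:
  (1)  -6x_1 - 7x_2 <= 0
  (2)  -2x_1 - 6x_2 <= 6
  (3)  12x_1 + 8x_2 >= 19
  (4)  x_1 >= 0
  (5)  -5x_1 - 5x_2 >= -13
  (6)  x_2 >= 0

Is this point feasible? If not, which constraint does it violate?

feasible

(1): -12 ≤ 0 ✓
(2): -4 ≤ 6 ✓
(3): 24 ≥ 19 ✓
(4): 2 ≥ 0 ✓
(5): -10 ≥ -13 ✓
(6): 0 ≥ 0 ✓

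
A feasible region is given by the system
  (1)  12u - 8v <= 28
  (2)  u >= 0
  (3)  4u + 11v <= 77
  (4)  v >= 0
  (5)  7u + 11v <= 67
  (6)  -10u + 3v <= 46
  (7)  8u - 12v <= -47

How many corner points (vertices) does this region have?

Pairwise boundary intersections that survive every other constraint:
  (0, 67/11)
  (0, 47/12)
  (287/172, 865/172)

3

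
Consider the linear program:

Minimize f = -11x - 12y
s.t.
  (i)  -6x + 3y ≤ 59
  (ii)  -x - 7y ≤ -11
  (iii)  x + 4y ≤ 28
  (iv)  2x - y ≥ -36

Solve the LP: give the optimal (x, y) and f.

x = 152/3, y = -17/3, minimum f = -1468/3

Feasible corners and f = -11x - 12y:
  (-76/9, 25/9) → f = 536/9
  (-152/27, 227/27) → f = -1052/27
  (152/3, -17/3) → f = -1468/3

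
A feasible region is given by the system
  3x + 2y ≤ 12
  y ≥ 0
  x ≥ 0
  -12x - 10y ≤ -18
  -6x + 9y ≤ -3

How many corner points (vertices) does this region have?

Intersecting each pair of boundary lines and keeping only the points that satisfy every inequality leaves:
  (4, 0)
  (38/13, 21/13)
  (3/2, 0)
  (8/7, 3/7)

4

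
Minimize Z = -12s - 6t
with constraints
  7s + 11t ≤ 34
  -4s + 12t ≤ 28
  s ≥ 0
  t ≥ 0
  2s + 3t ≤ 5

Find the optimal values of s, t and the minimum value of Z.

Feasible corners and Z = -12s - 6t:
  (0, 0) → Z = 0
  (0, 5/3) → Z = -10
  (5/2, 0) → Z = -30

The binding constraints are t = 0 and 2s + 3t = 5.
Solving simultaneously gives s = 5/2, t = 0.

s = 5/2, t = 0, minimum Z = -30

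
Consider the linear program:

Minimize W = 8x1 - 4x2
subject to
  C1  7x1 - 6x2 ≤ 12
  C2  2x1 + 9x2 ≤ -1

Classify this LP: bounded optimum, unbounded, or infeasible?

From the feasible point (34/25, -31/75), moving in the direction (-6, -7) keeps every constraint satisfied while W decreases without bound.

unbounded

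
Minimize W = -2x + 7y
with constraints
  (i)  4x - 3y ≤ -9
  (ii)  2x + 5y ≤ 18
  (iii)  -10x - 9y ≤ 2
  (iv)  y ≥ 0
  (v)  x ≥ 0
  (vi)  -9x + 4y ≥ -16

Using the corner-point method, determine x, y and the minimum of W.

Feasible corners and W = -2x + 7y:
  (9/26, 45/13) → W = 306/13
  (0, 3) → W = 21
  (0, 18/5) → W = 126/5

The binding constraints are 4x - 3y = -9 and x = 0.
Solving simultaneously gives x = 0, y = 3.

x = 0, y = 3, minimum W = 21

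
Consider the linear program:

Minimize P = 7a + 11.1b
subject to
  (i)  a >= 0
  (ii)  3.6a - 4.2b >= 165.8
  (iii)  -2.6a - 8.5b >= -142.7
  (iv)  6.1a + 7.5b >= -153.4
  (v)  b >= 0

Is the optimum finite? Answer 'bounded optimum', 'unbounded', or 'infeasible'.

Corner points and P = 7a + 11.1b:
  (25108/519, 1033/519) → P = 1872223/5190
  (829/18, 0) → P = 5803/18
  (1427/26, 0) → P = 9989/26
The feasible region has finitely many vertices and no improving ray; the minimum is 5803/18 at (829/18, 0).

bounded optimum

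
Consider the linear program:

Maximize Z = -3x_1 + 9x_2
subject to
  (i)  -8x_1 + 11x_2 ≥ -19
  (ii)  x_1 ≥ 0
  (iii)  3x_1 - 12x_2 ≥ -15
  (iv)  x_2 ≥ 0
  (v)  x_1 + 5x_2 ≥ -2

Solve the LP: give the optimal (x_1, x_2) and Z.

x_1 = 0, x_2 = 5/4, maximum Z = 45/4

Corner points and Z = -3x_1 + 9x_2:
  (131/21, 59/21) → Z = 46/7
  (19/8, 0) → Z = -57/8
  (0, 5/4) → Z = 45/4
  (0, 0) → Z = 0

At the optimal vertex, x_1 = 0 and 3x_1 - 12x_2 = -15.
Solving simultaneously gives x_1 = 0, x_2 = 5/4.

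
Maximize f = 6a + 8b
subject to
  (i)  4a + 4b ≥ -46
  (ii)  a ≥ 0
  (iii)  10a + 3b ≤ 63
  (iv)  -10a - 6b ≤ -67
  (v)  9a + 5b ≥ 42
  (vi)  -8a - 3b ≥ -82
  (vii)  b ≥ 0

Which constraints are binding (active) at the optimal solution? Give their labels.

Feasible corners and f = 6a + 8b:
  (0, 21) → f = 168
  (0, 67/6) → f = 268/3
  (59/10, 4/3) → f = 691/15

The maximum is at (0, 21). Substituting into each constraint, equality holds for (ii) and (iii); the remaining constraints have slack.

(ii) and (iii)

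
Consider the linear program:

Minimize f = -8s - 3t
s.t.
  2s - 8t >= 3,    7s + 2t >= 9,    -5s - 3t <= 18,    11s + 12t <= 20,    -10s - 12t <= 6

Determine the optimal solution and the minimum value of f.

s = 26, t = -133/6, minimum f = -283/2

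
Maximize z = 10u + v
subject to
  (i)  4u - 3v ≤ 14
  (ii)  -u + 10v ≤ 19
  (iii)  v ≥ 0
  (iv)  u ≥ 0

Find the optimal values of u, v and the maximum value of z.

Extreme points and z = 10u + v:
  (197/37, 90/37) → z = 2060/37
  (7/2, 0) → z = 35
  (0, 19/10) → z = 19/10
  (0, 0) → z = 0

u = 197/37, v = 90/37, maximum z = 2060/37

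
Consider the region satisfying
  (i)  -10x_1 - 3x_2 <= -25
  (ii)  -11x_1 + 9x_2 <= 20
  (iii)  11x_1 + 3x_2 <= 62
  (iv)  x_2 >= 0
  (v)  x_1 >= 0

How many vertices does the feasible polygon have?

4

Intersecting each pair of boundary lines and keeping only the points that satisfy every inequality leaves:
  (55/41, 475/123)
  (5/2, 0)
  (83/22, 41/6)
  (62/11, 0)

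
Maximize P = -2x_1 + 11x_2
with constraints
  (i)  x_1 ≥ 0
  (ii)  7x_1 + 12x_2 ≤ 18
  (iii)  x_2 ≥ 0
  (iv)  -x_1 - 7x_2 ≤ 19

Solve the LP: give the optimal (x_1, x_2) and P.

Corner points and P = -2x_1 + 11x_2:
  (0, 3/2) → P = 33/2
  (0, 0) → P = 0
  (18/7, 0) → P = -36/7

x_1 = 0, x_2 = 3/2, maximum P = 33/2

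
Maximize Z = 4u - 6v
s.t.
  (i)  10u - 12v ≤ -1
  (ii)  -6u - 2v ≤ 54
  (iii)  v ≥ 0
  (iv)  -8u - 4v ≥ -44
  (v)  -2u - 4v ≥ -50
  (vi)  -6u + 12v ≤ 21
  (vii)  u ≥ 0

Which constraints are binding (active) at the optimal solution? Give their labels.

Extreme points and Z = 4u - 6v:
  (131/34, 56/17) → Z = -74/17
  (0, 1/12) → Z = -1/2
  (37/10, 18/5) → Z = -34/5
  (0, 7/4) → Z = -21/2

The maximum is at (0, 1/12). Substituting into each constraint, equality holds for (i) and (vii); the remaining constraints have slack.

(i) and (vii)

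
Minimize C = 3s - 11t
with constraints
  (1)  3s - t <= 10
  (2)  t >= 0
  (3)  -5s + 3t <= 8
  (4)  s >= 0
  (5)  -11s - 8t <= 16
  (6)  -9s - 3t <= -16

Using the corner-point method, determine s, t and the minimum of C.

Corner points and C = 3s - 11t:
  (10/3, 0) → C = 10
  (19/2, 37/2) → C = -175
  (16/9, 0) → C = 16/3
  (4/7, 76/21) → C = -800/21

At the optimal vertex, 3s - t = 10 and -5s + 3t = 8.
Solving simultaneously gives s = 19/2, t = 37/2.

s = 19/2, t = 37/2, minimum C = -175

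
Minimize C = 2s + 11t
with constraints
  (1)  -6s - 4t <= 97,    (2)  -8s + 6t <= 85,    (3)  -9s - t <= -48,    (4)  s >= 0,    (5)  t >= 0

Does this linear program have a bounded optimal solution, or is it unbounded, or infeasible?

Feasible corners and C = 2s + 11t:
  (203/62, 1149/62) → C = 13045/62
  (16/3, 0) → C = 32/3
The feasible region has finitely many vertices and no improving ray; the minimum is 32/3 at (16/3, 0).

bounded optimum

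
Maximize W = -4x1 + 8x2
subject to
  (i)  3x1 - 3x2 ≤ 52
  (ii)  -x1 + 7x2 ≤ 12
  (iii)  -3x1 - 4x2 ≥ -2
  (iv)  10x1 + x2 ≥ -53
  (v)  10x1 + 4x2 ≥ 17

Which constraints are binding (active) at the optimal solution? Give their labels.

Vertices and W = -4x1 + 8x2:
  (214/21, -50/7) → W = -2056/21
  (37/6, -67/6) → W = -114
  (15/7, -31/28) → W = -122/7

The maximum is at (15/7, -31/28). Substituting into each constraint, equality holds for (iii) and (v); the remaining constraints have slack.

(iii) and (v)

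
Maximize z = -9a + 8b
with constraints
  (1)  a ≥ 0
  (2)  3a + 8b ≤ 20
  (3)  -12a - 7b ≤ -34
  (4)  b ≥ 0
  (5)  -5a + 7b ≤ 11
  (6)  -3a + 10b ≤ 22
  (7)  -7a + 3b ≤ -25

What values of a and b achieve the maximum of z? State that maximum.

a = 4, b = 1, maximum z = -28

Feasible corners and z = -9a + 8b:
  (20/3, 0) → z = -60
  (4, 1) → z = -28
  (25/7, 0) → z = -225/7

The optimum lies where 3a + 8b = 20 and -7a + 3b = -25.
Solving simultaneously gives a = 4, b = 1.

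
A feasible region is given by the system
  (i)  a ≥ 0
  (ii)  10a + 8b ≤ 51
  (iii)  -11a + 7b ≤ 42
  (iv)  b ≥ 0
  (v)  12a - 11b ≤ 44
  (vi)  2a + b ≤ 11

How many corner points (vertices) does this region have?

5

Intersecting each pair of boundary lines and keeping only the points that satisfy every inequality leaves:
  (0, 6)
  (0, 0)
  (21/158, 981/158)
  (913/206, 86/103)
  (11/3, 0)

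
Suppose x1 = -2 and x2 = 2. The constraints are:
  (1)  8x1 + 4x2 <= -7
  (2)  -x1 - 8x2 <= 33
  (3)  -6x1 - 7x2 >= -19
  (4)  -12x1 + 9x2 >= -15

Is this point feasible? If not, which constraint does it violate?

(1): -8 ≤ -7 ✓
(2): -14 ≤ 33 ✓
(3): -2 ≥ -19 ✓
(4): 42 ≥ -15 ✓

feasible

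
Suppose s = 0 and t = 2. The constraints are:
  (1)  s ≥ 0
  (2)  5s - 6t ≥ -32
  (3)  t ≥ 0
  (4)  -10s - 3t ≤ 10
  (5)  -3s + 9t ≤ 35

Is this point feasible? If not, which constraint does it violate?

feasible

(1): 0 ≥ 0 ✓
(2): -12 ≥ -32 ✓
(3): 2 ≥ 0 ✓
(4): -6 ≤ 10 ✓
(5): 18 ≤ 35 ✓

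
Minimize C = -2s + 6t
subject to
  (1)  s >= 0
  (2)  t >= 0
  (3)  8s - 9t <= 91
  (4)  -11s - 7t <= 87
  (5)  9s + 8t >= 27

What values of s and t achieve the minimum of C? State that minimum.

Feasible corners and C = -2s + 6t:
  (0, 27/8) → C = 81/4
  (91/8, 0) → C = -91/4
  (3, 0) → C = -6
The feasible region is unbounded (it extends along (0, 1), (9, 8)), but C strictly increases along every unbounded feasible direction, so there is no improving ray and the minimum is attained at a vertex.

At the optimal vertex, t = 0 and 8s - 9t = 91.
Solving simultaneously gives s = 91/8, t = 0.

s = 91/8, t = 0, minimum C = -91/4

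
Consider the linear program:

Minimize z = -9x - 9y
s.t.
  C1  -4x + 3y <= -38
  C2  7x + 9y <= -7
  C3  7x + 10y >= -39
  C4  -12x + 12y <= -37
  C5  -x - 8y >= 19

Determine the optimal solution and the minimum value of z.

Feasible corners and z = -9x - 9y:
  (107/19, -98/19) → z = -81/19
  (263/61, -422/61) → z = 1431/61
  (281/7, -32) → z = -513/7

x = 281/7, y = -32, minimum z = -513/7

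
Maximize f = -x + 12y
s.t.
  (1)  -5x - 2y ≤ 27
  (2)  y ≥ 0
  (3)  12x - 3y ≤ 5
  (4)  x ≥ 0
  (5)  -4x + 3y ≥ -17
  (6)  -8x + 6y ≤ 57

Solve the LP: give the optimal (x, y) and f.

Extreme points and f = -x + 12y:
  (5/12, 0) → f = -5/12
  (0, 0) → f = 0
  (67/16, 181/12) → f = 2829/16
  (0, 19/2) → f = 114

x = 67/16, y = 181/12, maximum f = 2829/16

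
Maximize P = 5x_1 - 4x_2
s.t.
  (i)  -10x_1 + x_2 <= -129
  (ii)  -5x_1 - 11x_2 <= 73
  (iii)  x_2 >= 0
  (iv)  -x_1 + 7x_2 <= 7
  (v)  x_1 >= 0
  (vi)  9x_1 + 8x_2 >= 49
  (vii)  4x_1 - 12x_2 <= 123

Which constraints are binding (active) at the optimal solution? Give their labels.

(iv) and (vii)

Vertices and P = 5x_1 - 4x_2:
  (129/10, 0) → P = 129/2
  (910/69, 199/69) → P = 3754/69
  (123/4, 0) → P = 615/4
  (945/16, 151/16) → P = 4121/16

The maximum is at (945/16, 151/16). Substituting into each constraint, equality holds for (iv) and (vii); the remaining constraints have slack.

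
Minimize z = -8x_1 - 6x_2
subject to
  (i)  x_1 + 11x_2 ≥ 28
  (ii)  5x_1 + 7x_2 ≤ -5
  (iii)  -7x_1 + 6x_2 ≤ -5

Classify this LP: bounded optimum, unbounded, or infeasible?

The boundaries x_1 + 11x_2 = 28 and 5x_1 + 7x_2 = -5 meet at (-251/48, 145/48), but that point violates -7x_1 + 6x_2 ≤ -5. Every candidate vertex is excluded by some other constraint, so the feasible region is empty.

infeasible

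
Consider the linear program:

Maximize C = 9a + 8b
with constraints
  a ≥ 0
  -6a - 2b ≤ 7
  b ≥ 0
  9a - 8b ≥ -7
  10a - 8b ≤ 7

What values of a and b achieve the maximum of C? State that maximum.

Extreme points and C = 9a + 8b:
  (0, 0) → C = 0
  (0, 7/8) → C = 7
  (7/10, 0) → C = 63/10
  (14, 133/8) → C = 259

The binding constraints are 9a - 8b = -7 and 10a - 8b = 7.
Solving simultaneously gives a = 14, b = 133/8.

a = 14, b = 133/8, maximum C = 259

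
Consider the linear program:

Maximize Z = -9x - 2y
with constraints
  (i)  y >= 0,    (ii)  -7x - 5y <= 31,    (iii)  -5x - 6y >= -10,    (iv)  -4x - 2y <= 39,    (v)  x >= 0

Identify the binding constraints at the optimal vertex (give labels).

Corner points and Z = -9x - 2y:
  (2, 0) → Z = -18
  (0, 0) → Z = 0
  (0, 5/3) → Z = -10/3

The maximum is at (0, 0). Substituting into each constraint, equality holds for (i) and (v); the remaining constraints have slack.

(i) and (v)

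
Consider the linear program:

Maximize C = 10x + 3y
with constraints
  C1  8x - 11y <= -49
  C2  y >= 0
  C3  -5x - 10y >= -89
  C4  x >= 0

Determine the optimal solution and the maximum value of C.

x = 163/45, y = 319/45, maximum C = 2587/45

Feasible corners and C = 10x + 3y:
  (163/45, 319/45) → C = 2587/45
  (0, 49/11) → C = 147/11
  (0, 89/10) → C = 267/10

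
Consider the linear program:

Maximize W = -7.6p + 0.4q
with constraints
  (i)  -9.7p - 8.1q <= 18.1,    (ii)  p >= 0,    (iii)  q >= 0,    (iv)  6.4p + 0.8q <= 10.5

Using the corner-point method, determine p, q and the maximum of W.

At the optimal vertex, p = 0 and 6.4p + 0.8q = 10.5.
Solving simultaneously gives p = 0, q = 105/8.

p = 0, q = 13.125, maximum W = 5.25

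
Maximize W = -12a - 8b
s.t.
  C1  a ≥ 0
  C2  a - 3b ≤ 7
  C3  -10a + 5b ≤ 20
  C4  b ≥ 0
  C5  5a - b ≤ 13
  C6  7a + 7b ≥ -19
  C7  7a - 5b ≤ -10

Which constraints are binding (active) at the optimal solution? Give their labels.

Corner points and W = -12a - 8b:
  (0, 4) → W = -32
  (0, 2) → W = -16
  (17/3, 46/3) → W = -572/3
  (25/6, 47/6) → W = -338/3

The maximum is at (0, 2). Substituting into each constraint, equality holds for C1 and C7; the remaining constraints have slack.

C1 and C7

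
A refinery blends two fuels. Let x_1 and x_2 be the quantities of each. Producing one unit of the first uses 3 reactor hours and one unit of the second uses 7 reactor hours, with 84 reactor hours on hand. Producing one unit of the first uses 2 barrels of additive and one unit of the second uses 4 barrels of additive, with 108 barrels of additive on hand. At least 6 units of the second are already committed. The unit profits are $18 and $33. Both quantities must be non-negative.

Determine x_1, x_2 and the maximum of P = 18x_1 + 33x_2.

x_1 = 14, x_2 = 6, maximum P = 450

The optimum lies where 3x_1 + 7x_2 = 84 and x_2 = 6.
Solving simultaneously gives x_1 = 14, x_2 = 6.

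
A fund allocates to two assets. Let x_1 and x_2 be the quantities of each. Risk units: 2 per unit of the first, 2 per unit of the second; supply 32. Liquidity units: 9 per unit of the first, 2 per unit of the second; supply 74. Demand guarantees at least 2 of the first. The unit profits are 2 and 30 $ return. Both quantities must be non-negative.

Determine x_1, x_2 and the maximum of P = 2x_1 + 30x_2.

x_1 = 2, x_2 = 14, maximum P = 424

Corner points and P = 2x_1 + 30x_2:
  (74/9, 0) → P = 148/9
  (2, 0) → P = 4
  (6, 10) → P = 312
  (2, 14) → P = 424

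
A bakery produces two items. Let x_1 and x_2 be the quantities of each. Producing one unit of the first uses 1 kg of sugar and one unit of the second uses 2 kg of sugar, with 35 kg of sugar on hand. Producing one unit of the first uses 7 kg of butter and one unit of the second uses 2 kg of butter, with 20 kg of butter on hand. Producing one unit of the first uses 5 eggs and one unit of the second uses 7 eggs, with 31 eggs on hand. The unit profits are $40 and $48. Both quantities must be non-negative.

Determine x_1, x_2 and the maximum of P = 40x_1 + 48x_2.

Corner points and P = 40x_1 + 48x_2:
  (0, 0) → P = 0
  (0, 31/7) → P = 1488/7
  (20/7, 0) → P = 800/7
  (2, 3) → P = 224

x_1 = 2, x_2 = 3, maximum P = 224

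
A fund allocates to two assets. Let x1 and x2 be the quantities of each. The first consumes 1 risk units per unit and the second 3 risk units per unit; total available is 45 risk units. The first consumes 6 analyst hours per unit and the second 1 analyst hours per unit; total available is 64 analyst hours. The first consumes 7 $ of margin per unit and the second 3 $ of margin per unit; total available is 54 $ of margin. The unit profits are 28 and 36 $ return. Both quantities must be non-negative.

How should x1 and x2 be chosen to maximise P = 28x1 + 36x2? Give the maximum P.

x1 = 3/2, x2 = 29/2, maximum P = 564

Feasible corners and P = 28x1 + 36x2:
  (0, 0) → P = 0
  (0, 15) → P = 540
  (54/7, 0) → P = 216
  (3/2, 29/2) → P = 564

The optimum lies where x1 + 3x2 = 45 and 7x1 + 3x2 = 54.
Solving simultaneously gives x1 = 3/2, x2 = 29/2.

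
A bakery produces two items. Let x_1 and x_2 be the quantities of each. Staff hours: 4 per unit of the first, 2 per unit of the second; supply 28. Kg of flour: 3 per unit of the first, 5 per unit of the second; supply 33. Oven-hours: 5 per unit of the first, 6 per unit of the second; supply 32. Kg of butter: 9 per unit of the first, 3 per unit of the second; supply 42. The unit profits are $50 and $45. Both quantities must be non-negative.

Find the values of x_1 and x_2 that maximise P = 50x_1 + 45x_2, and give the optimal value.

Extreme points and P = 50x_1 + 45x_2:
  (0, 0) → P = 0
  (0, 16/3) → P = 240
  (14/3, 0) → P = 700/3
  (4, 2) → P = 290

x_1 = 4, x_2 = 2, maximum P = 290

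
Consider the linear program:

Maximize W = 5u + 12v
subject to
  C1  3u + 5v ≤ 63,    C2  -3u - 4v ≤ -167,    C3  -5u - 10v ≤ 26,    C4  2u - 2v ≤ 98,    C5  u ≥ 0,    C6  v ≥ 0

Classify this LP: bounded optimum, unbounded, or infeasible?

The boundaries 3u + 5v = 63 and u = 0 meet at (0, 63/5), but that point violates -3u - 4v ≤ -167. Every candidate vertex is excluded by some other constraint, so the feasible region is empty.

infeasible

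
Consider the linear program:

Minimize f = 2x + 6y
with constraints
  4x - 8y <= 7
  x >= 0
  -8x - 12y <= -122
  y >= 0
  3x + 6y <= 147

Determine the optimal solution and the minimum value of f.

Vertices and f = 2x + 6y:
  (265/28, 27/7) → f = 589/14
  (203/8, 189/16) → f = 973/8
  (0, 61/6) → f = 61
  (0, 49/2) → f = 147

At the optimal vertex, 4x - 8y = 7 and -8x - 12y = -122.
Solving simultaneously gives x = 265/28, y = 27/7.

x = 265/28, y = 27/7, minimum f = 589/14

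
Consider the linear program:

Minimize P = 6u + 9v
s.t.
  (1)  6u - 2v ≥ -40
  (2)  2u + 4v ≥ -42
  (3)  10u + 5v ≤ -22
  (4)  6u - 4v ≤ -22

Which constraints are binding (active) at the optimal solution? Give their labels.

Corner points and P = 6u + 9v:
  (-61/7, -43/7) → P = -753/7
  (-122/25, 134/25) → P = 474/25
  (-8, -13/2) → P = -213/2
  (-99/35, 44/35) → P = -198/35

The minimum is at (-61/7, -43/7). Substituting into each constraint, equality holds for (1) and (2); the remaining constraints have slack.

(1) and (2)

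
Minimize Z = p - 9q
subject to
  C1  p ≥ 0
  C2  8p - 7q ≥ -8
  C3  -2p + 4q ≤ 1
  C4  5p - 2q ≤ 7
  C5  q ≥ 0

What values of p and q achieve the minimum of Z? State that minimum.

Feasible corners and Z = p - 9q:
  (0, 1/4) → Z = -9/4
  (0, 0) → Z = 0
  (15/8, 19/16) → Z = -141/16
  (7/5, 0) → Z = 7/5

p = 15/8, q = 19/16, minimum Z = -141/16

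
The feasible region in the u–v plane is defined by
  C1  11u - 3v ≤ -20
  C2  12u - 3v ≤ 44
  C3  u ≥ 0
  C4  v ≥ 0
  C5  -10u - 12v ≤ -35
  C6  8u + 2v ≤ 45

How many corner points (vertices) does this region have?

3

Intersecting each pair of boundary lines and keeping only the points that satisfy every inequality leaves:
  (0, 20/3)
  (95/46, 655/46)
  (0, 45/2)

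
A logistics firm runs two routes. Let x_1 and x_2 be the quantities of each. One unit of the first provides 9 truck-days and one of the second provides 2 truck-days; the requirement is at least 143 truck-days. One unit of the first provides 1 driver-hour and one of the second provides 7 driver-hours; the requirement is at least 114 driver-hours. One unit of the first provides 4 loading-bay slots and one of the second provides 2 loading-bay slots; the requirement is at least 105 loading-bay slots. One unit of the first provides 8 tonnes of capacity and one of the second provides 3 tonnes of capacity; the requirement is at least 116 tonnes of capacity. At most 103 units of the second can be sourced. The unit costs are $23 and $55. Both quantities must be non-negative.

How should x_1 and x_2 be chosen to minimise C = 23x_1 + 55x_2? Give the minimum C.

Extreme points and C = 23x_1 + 55x_2:
  (0, 143/2) → C = 7865/2
  (0, 103) → C = 5665
  (114, 0) → C = 2622
  (38/5, 373/10) → C = 22263/10
  (39/2, 27/2) → C = 1191
The feasible region is unbounded (it extends along (1, 0)), but C strictly increases along every unbounded feasible direction, so there is no improving ray and the minimum is attained at a vertex.

x_1 = 39/2, x_2 = 27/2, minimum C = 1191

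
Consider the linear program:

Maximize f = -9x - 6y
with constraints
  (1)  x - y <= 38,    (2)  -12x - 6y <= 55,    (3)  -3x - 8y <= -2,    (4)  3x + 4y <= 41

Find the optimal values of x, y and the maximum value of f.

x = -226/39, y = 63/26, maximum f = 489/13

Vertices and f = -9x - 6y:
  (-226/39, 63/26) → f = 489/13
  (-233/15, 219/10) → f = 42/5
  (80/3, -39/4) → f = -363/2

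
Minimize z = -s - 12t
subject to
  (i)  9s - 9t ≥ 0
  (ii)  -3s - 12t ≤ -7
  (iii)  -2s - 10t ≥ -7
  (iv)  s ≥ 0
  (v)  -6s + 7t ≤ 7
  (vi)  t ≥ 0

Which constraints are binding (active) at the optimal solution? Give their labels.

(i) and (iii)

Vertices and z = -s - 12t:
  (7/15, 7/15) → z = -91/15
  (7/12, 7/12) → z = -91/12
  (7/3, 0) → z = -7/3
  (7/2, 0) → z = -7/2

The minimum is at (7/12, 7/12). Substituting into each constraint, equality holds for (i) and (iii); the remaining constraints have slack.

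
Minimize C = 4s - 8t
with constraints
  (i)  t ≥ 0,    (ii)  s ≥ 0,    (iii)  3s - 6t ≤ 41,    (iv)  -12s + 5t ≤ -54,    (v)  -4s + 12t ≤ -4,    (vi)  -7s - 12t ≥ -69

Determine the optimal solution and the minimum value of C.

s = 157/31, t = 42/31, minimum C = 292/31

Feasible corners and C = 4s - 8t:
  (9/2, 0) → C = 18
  (69/7, 0) → C = 276/7
  (157/31, 42/31) → C = 292/31
  (73/11, 62/33) → C = 380/33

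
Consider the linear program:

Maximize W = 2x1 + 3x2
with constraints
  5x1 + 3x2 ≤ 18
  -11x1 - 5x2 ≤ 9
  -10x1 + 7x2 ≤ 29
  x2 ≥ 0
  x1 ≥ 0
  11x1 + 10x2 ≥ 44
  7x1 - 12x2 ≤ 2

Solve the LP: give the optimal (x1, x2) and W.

x1 = 3/5, x2 = 5, maximum W = 81/5

Feasible corners and W = 2x1 + 3x2:
  (3/5, 5) → W = 81/5
  (74/27, 116/81) → W = 88/9
  (6/59, 253/59) → W = 771/59
  (274/101, 143/101) → W = 977/101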